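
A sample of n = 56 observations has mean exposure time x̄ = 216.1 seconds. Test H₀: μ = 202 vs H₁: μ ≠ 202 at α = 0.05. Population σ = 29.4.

z = (x̄ - μ₀)/(σ/√n) = (216.1 - 202)/(29.4/√56) = 3.589. Critical value: ±1.96. Since |3.589| > 1.96, Reject H₀.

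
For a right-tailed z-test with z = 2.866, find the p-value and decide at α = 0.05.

p = P(Z > 2.866) = 1 - Φ(2.866) ≈ 0.0021. Since p < 0.05, reject H₀ (significant) at α = 0.05.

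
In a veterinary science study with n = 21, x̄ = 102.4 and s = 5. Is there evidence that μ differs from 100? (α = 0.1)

t = (x̄ - μ₀)/(s/√n) = (102.4 - 100)/(5/√21) = 2.2. df = 20, critical t = ±1.725. Reject H₀.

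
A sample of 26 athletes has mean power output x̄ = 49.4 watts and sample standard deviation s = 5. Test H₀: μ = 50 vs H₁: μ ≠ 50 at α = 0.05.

t = (x̄ - μ₀)/(s/√n) = (49.4 - 50)/(5/√26) = -0.612. df = 25, critical t = ±2.06. Fail to reject H₀.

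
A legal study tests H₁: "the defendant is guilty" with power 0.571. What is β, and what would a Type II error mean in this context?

β = 1 - power = 1 - 0.571 = 0.429. A Type II error is failing to reject H₀ when H₀ is false (false negative) — here, failing to conclude that the defendant is guilty when in fact it is true. Consequence: acquitting a guilty person.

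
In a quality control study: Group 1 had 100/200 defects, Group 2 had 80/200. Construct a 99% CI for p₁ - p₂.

p̂₁ = 0.5, p̂₂ = 0.4. Difference = 0.1. CI = (-0.028, 0.228)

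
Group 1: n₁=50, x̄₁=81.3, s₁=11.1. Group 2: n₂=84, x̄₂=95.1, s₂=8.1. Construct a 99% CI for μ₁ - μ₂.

Difference = -13.8. SE = √(11.1²/50 + 8.1²/84) = 1.801. CI = (-18.44, -9.16)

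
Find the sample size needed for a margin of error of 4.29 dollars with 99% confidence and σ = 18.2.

n = (z*σ/E)² = (2.576×18.2/4.29)² = 119.4 → n = 120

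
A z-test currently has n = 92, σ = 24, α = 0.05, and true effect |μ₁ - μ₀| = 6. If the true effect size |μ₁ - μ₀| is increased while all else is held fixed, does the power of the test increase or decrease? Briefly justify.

Power increases: a larger true effect increases the non-centrality λ = |μ₁ - μ₀|/(σ/√n).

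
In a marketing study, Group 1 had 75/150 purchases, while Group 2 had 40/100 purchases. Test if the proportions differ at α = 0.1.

p̂₁ = 0.5, p̂₂ = 0.4, pooled p̂ = 0.46. z = 1.554. Critical: ±1.645. Fail to reject H₀.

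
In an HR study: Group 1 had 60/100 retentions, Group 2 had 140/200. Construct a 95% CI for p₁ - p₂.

p̂₁ = 0.6, p̂₂ = 0.7. Difference = -0.1. CI = (-0.215, 0.015)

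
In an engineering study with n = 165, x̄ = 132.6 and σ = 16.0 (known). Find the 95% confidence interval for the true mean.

CI = x̄ ± z*(σ/√n) = 132.6 ± 1.96(16.0/√165) = 132.6 ± 2.44 = (130.16, 135.04)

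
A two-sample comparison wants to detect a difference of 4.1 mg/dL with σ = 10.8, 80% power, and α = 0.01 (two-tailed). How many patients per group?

n per group = 2(z_α/2 + z_β)²σ²/d² = 2×(2.576 + 0.84)²×10.8²/4.1² = 161.9 → n = 162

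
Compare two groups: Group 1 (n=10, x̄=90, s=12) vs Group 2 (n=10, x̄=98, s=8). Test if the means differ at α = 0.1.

Pooled sp = 10.2. t = -1.754, df = 18. Critical t = ±1.734. Reject H₀.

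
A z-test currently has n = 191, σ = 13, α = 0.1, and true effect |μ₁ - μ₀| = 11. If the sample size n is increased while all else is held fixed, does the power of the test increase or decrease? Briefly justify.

Power increases: a larger n shrinks the standard error σ/√n, moving the sampling distribution under H₁ further from the critical value.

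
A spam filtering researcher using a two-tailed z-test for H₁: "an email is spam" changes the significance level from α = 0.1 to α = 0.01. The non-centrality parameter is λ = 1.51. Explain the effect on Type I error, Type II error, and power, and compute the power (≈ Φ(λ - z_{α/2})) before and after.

Decreasing α from 0.1 to 0.01:
• Type I error rate decreases (α is the Type I rate by definition).
• Critical value moves from z_{α/2} = 1.645 to 2.576, so power = Φ(λ - z_{α/2}) goes from Φ(1.51 - 1.645) = 0.446 to Φ(1.51 - 2.576) = 0.143.
• Type II error rate β = 1 - power therefore increases (0.554 → 0.857).
Appropriate when false positives are costly — here, a legitimate email is sent to the spam folder and the user misses it.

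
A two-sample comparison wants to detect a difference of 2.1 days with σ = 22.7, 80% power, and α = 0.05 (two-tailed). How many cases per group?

n per group = 2(z_α/2 + z_β)²σ²/d² = 2×(1.96 + 0.84)²×22.7²/2.1² = 1832.1 → n = 1833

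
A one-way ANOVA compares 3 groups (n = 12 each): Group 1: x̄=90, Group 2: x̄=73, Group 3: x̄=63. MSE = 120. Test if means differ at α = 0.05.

Grand mean = 75.33. SS_between = 4472.0, MS_between = 2236.0. F = 18.633, F_crit ≈ 3.285. Reject H₀.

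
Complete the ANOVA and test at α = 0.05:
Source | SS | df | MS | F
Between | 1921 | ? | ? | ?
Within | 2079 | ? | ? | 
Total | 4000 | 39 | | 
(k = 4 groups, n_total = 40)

df_between = 3, df_within = 36. MS_between = 640.33, MS_within = 57.75. F = 11.088, F_crit ≈ 2.866. Reject H₀.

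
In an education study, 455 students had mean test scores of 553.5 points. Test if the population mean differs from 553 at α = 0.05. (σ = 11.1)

z = (x̄ - μ₀)/(σ/√n) = (553.5 - 553)/(11.1/√455) = 0.961. Critical value: ±1.96. Since |0.961| ≤ 1.96, Fail to reject H₀.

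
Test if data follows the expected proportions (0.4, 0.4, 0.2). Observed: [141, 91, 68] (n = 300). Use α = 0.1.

Expected: [120.0, 120.0, 60.0]. χ² = 11.75. df = 2, critical = 4.605. Reject H₀.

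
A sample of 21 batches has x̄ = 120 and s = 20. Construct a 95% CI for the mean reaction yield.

CI = x̄ ± t*(s/√n) = 120 ± 2.086(20/√21) = (110.9, 129.1)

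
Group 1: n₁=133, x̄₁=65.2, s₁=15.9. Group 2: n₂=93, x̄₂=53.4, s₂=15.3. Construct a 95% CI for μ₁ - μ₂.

Difference = 11.8. SE = √(15.9²/133 + 15.3²/93) = 2.102. CI = (7.68, 15.92)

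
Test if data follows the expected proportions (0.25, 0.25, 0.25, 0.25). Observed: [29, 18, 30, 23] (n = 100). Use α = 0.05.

Expected: [25.0, 25.0, 25.0, 25.0]. χ² = 3.76. df = 3, critical = 7.815. Fail to reject H₀.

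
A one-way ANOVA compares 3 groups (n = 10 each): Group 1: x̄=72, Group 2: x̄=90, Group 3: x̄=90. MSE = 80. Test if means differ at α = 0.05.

Grand mean = 84.0. SS_between = 2160.0, MS_between = 1080.0. F = 13.5, F_crit ≈ 3.354. Reject H₀.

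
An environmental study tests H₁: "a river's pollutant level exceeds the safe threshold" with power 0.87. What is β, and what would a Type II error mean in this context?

β = 1 - power = 1 - 0.87 = 0.13. A Type II error is failing to reject H₀ when H₀ is false (false negative) — here, failing to conclude that a river's pollutant level exceeds the safe threshold when in fact it is true. Consequence: allowing unsafe pollution to continue.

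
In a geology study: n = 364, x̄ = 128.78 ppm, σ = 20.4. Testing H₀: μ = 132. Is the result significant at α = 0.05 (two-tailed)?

z = (128.78 - 132)/(20.4/√364) = -3.011. Since |z| > 1.96, significant at α = 0.05.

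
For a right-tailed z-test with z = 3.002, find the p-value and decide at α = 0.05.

p = P(Z > 3.002) = 1 - Φ(3.002) ≈ 0.0013. Since p < 0.05, reject H₀ (significant) at α = 0.05.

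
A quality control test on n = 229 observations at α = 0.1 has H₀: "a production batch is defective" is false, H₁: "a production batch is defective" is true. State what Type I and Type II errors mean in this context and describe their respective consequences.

Type I (false positive): concluding that a production batch is defective when it is not — scrapping a good batch — wasted material and cost for no reason. Type II (false negative): failing to conclude that a production batch is defective when it is — shipping a defective batch — faulty products reach customers. Which is costlier depends on domain priorities and is a judgement call rather than a statistical fact.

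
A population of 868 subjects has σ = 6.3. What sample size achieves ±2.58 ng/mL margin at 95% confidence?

Without FPC: n₀ = (1.96×6.3/2.58)² = 22.906. With FPC: n = n₀N/(n₀+N-1) = 22.3 → n = 23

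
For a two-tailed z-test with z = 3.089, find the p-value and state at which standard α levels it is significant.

p = 2·P(Z > |3.089|) = 2·(1 - Φ(3.089)) ≈ 0.002. Significant at α = 0.1; Significant at α = 0.05; Significant at α = 0.01.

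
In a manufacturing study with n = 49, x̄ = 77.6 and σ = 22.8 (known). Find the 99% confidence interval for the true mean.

CI = x̄ ± z*(σ/√n) = 77.6 ± 2.576(22.8/√49) = 77.6 ± 8.39 = (69.21, 85.99)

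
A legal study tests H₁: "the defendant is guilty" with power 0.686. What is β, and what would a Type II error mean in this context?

β = 1 - power = 1 - 0.686 = 0.314. A Type II error is failing to reject H₀ when H₀ is false (false negative) — here, failing to conclude that the defendant is guilty when in fact it is true. Consequence: acquitting a guilty person.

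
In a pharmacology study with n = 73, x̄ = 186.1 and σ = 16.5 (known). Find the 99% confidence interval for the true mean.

CI = x̄ ± z*(σ/√n) = 186.1 ± 2.576(16.5/√73) = 186.1 ± 4.97 = (181.13, 191.07)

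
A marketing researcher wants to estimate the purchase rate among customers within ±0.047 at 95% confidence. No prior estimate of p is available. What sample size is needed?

Conservative approach: use p = 0.5 (maximizes p(1-p) = 0.25). n = z²(0.25)/E² = 1.96²×0.25/0.047² = 434.8 → n = 435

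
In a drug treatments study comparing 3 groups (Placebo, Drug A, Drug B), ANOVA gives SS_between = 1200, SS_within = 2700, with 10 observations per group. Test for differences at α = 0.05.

df_between = 2, df_within = 27. F = MS_between/MS_within = 600.0/100.0 = 6.0. F_crit ≈ 3.354. Reject H₀. At least one mean differs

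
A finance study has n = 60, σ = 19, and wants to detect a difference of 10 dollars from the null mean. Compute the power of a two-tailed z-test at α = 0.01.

SE = σ/√n = 19/√60 = 2.453. Non-centrality λ = d/SE = 10/2.453 = 4.077. Power ≈ Φ(λ - z_{α/2}) = Φ(4.077 - 2.576) = Φ(1.501) = 0.933.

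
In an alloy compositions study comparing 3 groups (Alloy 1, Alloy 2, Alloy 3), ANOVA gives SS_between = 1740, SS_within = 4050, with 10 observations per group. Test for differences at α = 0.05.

df_between = 2, df_within = 27. F = MS_between/MS_within = 870.0/150.0 = 5.8. F_crit ≈ 3.354. Reject H₀. At least one mean differs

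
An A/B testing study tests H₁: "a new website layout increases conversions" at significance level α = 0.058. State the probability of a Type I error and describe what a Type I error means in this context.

P(Type I error) = α = 0.058. A Type I error is rejecting H₀ when H₀ is actually true (false positive) — here, concluding that a new website layout increases conversions when in fact this is not the case. Consequence: rolling out a layout that doesn't actually help — wasted engineering effort.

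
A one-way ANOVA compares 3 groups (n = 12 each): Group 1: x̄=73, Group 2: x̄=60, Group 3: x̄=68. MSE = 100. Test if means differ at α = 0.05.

Grand mean = 67.0. SS_between = 1032.0, MS_between = 516.0. F = 5.16, F_crit ≈ 3.285. Reject H₀.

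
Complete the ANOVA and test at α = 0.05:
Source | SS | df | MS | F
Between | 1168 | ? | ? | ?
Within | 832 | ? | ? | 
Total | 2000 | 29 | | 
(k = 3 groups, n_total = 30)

df_between = 2, df_within = 27. MS_between = 584.0, MS_within = 30.81. F = 18.952, F_crit ≈ 3.354. Reject H₀.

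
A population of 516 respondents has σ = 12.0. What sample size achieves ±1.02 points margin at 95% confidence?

Without FPC: n₀ = (1.96×12.0/1.02)² = 531.709. With FPC: n = n₀N/(n₀+N-1) = 262.1 → n = 263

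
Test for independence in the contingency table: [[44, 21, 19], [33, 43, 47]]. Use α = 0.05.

χ² = 14.168. df = 2, critical = 5.991. Reject H₀. Variables are dependent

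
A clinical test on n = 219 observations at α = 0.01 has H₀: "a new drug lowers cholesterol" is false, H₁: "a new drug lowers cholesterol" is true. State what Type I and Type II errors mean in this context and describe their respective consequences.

Type I (false positive): concluding that a new drug lowers cholesterol when it is not — approving an ineffective drug — patients take a useless medication and may skip effective alternatives. Type II (false negative): failing to conclude that a new drug lowers cholesterol when it is — shelving an effective drug — patients miss out on a treatment that would have helped. Which is costlier depends on domain priorities and is a judgement call rather than a statistical fact.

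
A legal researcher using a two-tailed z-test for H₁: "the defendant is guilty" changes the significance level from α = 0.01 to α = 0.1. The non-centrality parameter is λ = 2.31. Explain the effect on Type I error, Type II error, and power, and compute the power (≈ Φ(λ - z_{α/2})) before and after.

Increasing α from 0.01 to 0.1:
• Type I error rate increases (α is the Type I rate by definition).
• Critical value moves from z_{α/2} = 2.576 to 1.645, so power = Φ(λ - z_{α/2}) goes from Φ(2.31 - 2.576) = 0.395 to Φ(2.31 - 1.645) = 0.747.
• Type II error rate β = 1 - power therefore decreases (0.605 → 0.253).
Appropriate when false negatives are costly — here, acquitting a guilty person.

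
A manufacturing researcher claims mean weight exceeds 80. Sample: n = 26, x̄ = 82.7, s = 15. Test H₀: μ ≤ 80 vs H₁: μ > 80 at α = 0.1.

t = (82.7 - 80)/(15/√26) = 0.918, df = 25. Critical t = 1.316. Fail to reject H₀.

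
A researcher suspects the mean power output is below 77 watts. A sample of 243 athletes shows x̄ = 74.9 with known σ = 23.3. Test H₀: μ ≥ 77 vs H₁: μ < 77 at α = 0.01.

z = -1.405. Critical value: -2.33. Fail to reject H₀.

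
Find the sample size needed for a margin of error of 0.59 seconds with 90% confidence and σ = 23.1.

n = (z*σ/E)² = (1.645×23.1/0.59)² = 4148.1 → n = 4149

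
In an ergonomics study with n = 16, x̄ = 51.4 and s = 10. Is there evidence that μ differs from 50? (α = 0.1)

t = (x̄ - μ₀)/(s/√n) = (51.4 - 50)/(10/√16) = 0.56. df = 15, critical t = ±1.753. Fail to reject H₀.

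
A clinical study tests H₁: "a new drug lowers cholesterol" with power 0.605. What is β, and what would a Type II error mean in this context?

β = 1 - power = 1 - 0.605 = 0.395. A Type II error is failing to reject H₀ when H₀ is false (false negative) — here, failing to conclude that a new drug lowers cholesterol when in fact it is true. Consequence: shelving an effective drug — patients miss out on a treatment that would have helped.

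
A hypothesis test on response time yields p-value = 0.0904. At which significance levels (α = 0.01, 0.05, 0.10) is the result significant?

p = 0.0904. Significant at: α = 0.1.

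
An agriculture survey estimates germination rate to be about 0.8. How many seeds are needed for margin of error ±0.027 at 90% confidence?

n = z²p(1-p)/E² = 1.645²×0.8×0.2/0.027² = 593.9 → n = 594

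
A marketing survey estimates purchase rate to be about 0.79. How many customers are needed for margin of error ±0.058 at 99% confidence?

n = z²p(1-p)/E² = 2.576²×0.79×0.21/0.058² = 327.3 → n = 328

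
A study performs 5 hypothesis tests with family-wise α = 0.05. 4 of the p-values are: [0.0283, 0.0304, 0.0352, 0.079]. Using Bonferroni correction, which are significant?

Bonferroni α = 0.05/5 = 0.01. None of the given p-values are significant.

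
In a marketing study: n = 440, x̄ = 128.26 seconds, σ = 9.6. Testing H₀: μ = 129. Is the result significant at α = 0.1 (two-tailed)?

z = (128.26 - 129)/(9.6/√440) = -1.617. Since |z| ≤ 1.645, not significant at α = 0.1.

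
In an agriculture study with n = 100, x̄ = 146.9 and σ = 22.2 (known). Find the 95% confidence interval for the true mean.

CI = x̄ ± z*(σ/√n) = 146.9 ± 1.96(22.2/√100) = 146.9 ± 4.35 = (142.55, 151.25)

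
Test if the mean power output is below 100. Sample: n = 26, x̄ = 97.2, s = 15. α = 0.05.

t = (97.2 - 100)/(15/√26) = -0.952, df = 25. Critical t = -1.708. Fail to reject H₀.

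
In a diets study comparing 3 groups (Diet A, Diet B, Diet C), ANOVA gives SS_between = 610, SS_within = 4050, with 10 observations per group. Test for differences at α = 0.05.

df_between = 2, df_within = 27. F = MS_between/MS_within = 305.0/150.0 = 2.033. F_crit ≈ 3.354. Fail to reject H₀.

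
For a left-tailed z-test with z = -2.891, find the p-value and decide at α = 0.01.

p = P(Z < -2.891) = Φ(-2.891) ≈ 0.0019. Since p < 0.01, reject H₀ (significant) at α = 0.01.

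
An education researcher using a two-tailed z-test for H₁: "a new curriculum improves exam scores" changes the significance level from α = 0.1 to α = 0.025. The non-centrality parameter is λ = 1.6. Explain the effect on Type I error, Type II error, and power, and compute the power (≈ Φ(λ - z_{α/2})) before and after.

Decreasing α from 0.1 to 0.025:
• Type I error rate decreases (α is the Type I rate by definition).
• Critical value moves from z_{α/2} = 1.645 to 2.241, so power = Φ(λ - z_{α/2}) goes from Φ(1.6 - 1.645) = 0.482 to Φ(1.6 - 2.241) = 0.261.
• Type II error rate β = 1 - power therefore increases (0.518 → 0.739).
Appropriate when false positives are costly — here, adopting a curriculum that gives no real benefit — disruption for nothing.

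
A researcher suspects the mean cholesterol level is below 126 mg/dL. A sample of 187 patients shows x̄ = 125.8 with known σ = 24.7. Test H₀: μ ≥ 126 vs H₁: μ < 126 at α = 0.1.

z = -0.111. Critical value: -1.28. Fail to reject H₀.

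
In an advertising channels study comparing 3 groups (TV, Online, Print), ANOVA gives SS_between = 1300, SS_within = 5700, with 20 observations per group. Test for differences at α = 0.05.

df_between = 2, df_within = 57. F = MS_between/MS_within = 650.0/100.0 = 6.5. F_crit ≈ 3.159. Reject H₀. At least one mean differs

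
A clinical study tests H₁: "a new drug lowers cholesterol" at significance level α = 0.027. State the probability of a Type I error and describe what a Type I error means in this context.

P(Type I error) = α = 0.027. A Type I error is rejecting H₀ when H₀ is actually true (false positive) — here, concluding that a new drug lowers cholesterol when in fact this is not the case. Consequence: approving an ineffective drug — patients take a useless medication and may skip effective alternatives.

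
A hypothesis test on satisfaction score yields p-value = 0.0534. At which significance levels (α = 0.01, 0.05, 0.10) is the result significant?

p = 0.0534. Significant at: α = 0.1.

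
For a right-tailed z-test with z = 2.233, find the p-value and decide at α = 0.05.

p = P(Z > 2.233) = 1 - Φ(2.233) ≈ 0.0128. Since p < 0.05, reject H₀ (significant) at α = 0.05.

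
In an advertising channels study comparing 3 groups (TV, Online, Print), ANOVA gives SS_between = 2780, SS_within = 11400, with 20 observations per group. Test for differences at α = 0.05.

df_between = 2, df_within = 57. F = MS_between/MS_within = 1390.0/200.0 = 6.95. F_crit ≈ 3.159. Reject H₀. At least one mean differs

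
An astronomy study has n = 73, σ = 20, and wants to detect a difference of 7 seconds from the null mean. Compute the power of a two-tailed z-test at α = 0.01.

SE = σ/√n = 20/√73 = 2.341. Non-centrality λ = d/SE = 7/2.341 = 2.99. Power ≈ Φ(λ - z_{α/2}) = Φ(2.99 - 2.576) = Φ(0.414) = 0.661.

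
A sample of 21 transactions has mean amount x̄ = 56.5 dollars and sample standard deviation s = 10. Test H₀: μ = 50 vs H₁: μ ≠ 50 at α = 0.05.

t = (x̄ - μ₀)/(s/√n) = (56.5 - 50)/(10/√21) = 2.979. df = 20, critical t = ±2.086. Reject H₀.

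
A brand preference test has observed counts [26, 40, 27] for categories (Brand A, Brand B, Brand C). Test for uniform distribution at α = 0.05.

Expected = 31 each. χ² = Σ(O-E)²/E = 3.935. df = 2, critical value = 5.991. Fail to reject H₀.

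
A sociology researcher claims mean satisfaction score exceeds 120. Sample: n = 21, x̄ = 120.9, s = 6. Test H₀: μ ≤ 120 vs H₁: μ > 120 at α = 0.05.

t = (120.9 - 120)/(6/√21) = 0.687, df = 20. Critical t = 1.725. Fail to reject H₀.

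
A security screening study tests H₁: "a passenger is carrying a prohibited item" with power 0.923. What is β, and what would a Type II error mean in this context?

β = 1 - power = 1 - 0.923 = 0.077. A Type II error is failing to reject H₀ when H₀ is false (false negative) — here, failing to conclude that a passenger is carrying a prohibited item when in fact it is true. Consequence: letting a prohibited item through — security breach.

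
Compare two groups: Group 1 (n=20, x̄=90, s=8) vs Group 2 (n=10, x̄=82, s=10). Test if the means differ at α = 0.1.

Pooled sp = 8.69. t = 2.376, df = 28. Critical t = ±1.701. Reject H₀.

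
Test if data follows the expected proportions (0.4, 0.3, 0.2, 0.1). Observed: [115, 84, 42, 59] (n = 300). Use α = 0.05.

Expected: [120.0, 90.0, 60.0, 30.0]. χ² = 34.042. df = 3, critical = 7.815. Reject H₀.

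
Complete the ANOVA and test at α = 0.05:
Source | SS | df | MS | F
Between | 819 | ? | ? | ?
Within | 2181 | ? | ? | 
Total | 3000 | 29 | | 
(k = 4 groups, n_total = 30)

df_between = 3, df_within = 26. MS_between = 273.0, MS_within = 83.88. F = 3.254, F_crit ≈ 2.975. Reject H₀.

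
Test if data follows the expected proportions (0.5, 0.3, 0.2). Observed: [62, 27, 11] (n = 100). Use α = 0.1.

Expected: [50.0, 30.0, 20.0]. χ² = 7.23. df = 2, critical = 4.605. Reject H₀.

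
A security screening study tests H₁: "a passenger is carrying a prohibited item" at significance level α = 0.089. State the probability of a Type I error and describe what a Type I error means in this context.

P(Type I error) = α = 0.089. A Type I error is rejecting H₀ when H₀ is actually true (false positive) — here, concluding that a passenger is carrying a prohibited item when in fact this is not the case. Consequence: detaining an innocent passenger — delay and inconvenience.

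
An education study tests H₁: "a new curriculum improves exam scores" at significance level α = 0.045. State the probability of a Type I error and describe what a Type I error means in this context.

P(Type I error) = α = 0.045. A Type I error is rejecting H₀ when H₀ is actually true (false positive) — here, concluding that a new curriculum improves exam scores when in fact this is not the case. Consequence: adopting a curriculum that gives no real benefit — disruption for nothing.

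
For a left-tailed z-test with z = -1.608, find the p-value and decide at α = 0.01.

p = P(Z < -1.608) = Φ(-1.608) ≈ 0.0539. Since p ≥ 0.01, fail to reject H₀ (not significant) at α = 0.01.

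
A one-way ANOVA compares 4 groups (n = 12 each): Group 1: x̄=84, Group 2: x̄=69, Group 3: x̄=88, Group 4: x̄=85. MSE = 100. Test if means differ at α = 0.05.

Grand mean = 81.5. SS_between = 2604.0, MS_between = 868.0. F = 8.68, F_crit ≈ 2.816. Reject H₀.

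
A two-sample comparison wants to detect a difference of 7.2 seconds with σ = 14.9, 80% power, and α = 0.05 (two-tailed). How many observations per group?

n per group = 2(z_α/2 + z_β)²σ²/d² = 2×(1.96 + 0.84)²×14.9²/7.2² = 67.2 → n = 68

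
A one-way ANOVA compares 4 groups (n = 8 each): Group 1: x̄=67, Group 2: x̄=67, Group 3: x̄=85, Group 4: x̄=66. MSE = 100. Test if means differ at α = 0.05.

Grand mean = 71.25. SS_between = 2022.0, MS_between = 674.0. F = 6.74, F_crit ≈ 2.947. Reject H₀.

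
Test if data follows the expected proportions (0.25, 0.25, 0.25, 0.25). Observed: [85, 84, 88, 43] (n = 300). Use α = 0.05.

Expected: [75.0, 75.0, 75.0, 75.0]. χ² = 18.32. df = 3, critical = 7.815. Reject H₀.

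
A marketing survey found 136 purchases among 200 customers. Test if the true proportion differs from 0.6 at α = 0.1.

p̂ = 0.68, p₀ = 0.6. z = (p̂ - p₀)/√(p₀(1-p₀)/n) = 2.309. Critical: ±1.645. Reject H₀.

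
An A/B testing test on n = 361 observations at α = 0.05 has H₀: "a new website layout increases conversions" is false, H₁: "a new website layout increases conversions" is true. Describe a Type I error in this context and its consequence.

Type I error: rejecting H₀ when it is true — concluding that a new website layout increases conversions when in fact it is not. Consequence: rolling out a layout that doesn't actually help — wasted engineering effort.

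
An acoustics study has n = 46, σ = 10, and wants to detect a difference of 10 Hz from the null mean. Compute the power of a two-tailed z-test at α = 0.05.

SE = σ/√n = 10/√46 = 1.474. Non-centrality λ = d/SE = 10/1.474 = 6.782. Power ≈ Φ(λ - z_{α/2}) = Φ(6.782 - 1.96) = Φ(4.822) = 1.0.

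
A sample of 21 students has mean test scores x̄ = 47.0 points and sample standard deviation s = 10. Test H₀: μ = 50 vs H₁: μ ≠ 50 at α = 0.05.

t = (x̄ - μ₀)/(s/√n) = (47.0 - 50)/(10/√21) = -1.375. df = 20, critical t = ±2.086. Fail to reject H₀.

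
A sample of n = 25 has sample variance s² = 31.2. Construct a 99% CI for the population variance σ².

df = 24. χ²_{0.005} = 45.559, χ²_{0.995} = 9.886. CI for σ² = ((n-1)s²/χ²_{α/2}, (n-1)s²/χ²_{1-α/2}) = (24·31.2/45.559, 24·31.2/9.886) = (16.44, 75.74)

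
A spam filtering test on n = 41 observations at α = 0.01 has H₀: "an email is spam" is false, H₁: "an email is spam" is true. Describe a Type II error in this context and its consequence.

Type II error: failing to reject H₀ when it is false — concluding that an email is spam is not supported when in fact it is. Consequence: a spam email lands in the inbox.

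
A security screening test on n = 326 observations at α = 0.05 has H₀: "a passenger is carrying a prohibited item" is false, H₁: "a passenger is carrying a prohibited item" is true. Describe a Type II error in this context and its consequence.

Type II error: failing to reject H₀ when it is false — concluding that a passenger is carrying a prohibited item is not supported when in fact it is. Consequence: letting a prohibited item through — security breach.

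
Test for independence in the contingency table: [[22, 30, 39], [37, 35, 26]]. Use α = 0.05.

χ² = 6.548. df = 2, critical = 5.991. Reject H₀. Variables are dependent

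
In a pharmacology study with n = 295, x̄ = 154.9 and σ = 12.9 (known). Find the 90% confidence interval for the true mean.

CI = x̄ ± z*(σ/√n) = 154.9 ± 1.645(12.9/√295) = 154.9 ± 1.24 = (153.66, 156.14)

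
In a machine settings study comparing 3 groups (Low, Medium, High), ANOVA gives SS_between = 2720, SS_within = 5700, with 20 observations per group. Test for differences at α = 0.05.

df_between = 2, df_within = 57. F = MS_between/MS_within = 1360.0/100.0 = 13.6. F_crit ≈ 3.159. Reject H₀. At least one mean differs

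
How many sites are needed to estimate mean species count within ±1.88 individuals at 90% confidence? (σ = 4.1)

n = (z*σ/E)² = (1.645×4.1/1.88)² = 12.9 → n = 13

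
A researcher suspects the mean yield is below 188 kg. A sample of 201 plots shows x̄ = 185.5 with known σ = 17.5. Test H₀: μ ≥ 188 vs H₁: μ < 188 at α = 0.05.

z = -2.025. Critical value: -1.645. Reject H₀.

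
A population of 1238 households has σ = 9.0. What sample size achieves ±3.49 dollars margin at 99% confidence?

Without FPC: n₀ = (2.576×9.0/3.49)² = 44.129. With FPC: n = n₀N/(n₀+N-1) = 42.6 → n = 43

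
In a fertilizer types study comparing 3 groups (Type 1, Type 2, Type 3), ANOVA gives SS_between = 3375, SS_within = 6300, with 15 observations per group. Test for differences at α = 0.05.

df_between = 2, df_within = 42. F = MS_between/MS_within = 1687.5/150.0 = 11.25. F_crit ≈ 3.22. Reject H₀. At least one mean differs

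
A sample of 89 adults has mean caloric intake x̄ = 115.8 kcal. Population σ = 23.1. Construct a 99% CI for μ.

CI = x̄ ± z*(σ/√n) = 115.8 ± 2.576(23.1/√89) = 115.8 ± 6.31 = (109.49, 122.11)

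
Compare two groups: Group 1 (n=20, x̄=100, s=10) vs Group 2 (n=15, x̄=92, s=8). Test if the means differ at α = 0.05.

Pooled sp = 9.2. t = 2.545, df = 33. Critical t = ±2.035. Reject H₀.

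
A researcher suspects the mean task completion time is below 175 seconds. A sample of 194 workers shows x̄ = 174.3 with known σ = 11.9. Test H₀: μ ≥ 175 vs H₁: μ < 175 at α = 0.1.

z = -0.819. Critical value: -1.28. Fail to reject H₀.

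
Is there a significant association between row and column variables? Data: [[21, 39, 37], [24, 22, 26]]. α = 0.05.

χ² = 3.231. df = 2, critical = 5.991. Fail to reject H₀. No evidence of dependence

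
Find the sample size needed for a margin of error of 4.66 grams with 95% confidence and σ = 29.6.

n = (z*σ/E)² = (1.96×29.6/4.66)² = 155.0 → n = 155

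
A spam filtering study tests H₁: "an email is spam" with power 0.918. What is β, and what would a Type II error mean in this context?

β = 1 - power = 1 - 0.918 = 0.082. A Type II error is failing to reject H₀ when H₀ is false (false negative) — here, failing to conclude that an email is spam when in fact it is true. Consequence: a spam email lands in the inbox.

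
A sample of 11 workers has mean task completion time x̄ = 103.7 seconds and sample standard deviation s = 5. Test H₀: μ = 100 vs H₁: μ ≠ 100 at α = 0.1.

t = (x̄ - μ₀)/(s/√n) = (103.7 - 100)/(5/√11) = 2.454. df = 10, critical t = ±1.812. Reject H₀.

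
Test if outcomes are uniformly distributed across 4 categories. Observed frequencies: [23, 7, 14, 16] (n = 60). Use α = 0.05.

Expected = 15 each. χ² = Σ(O-E)²/E = 8.667. df = 3, critical value = 7.815. Reject H₀.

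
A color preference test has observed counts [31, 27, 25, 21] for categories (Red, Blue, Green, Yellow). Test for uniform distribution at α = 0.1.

Expected = 26 each. χ² = Σ(O-E)²/E = 2.0. df = 3, critical value = 6.251. Fail to reject H₀.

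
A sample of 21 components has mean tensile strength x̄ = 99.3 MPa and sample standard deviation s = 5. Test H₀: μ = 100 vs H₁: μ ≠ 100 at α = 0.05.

t = (x̄ - μ₀)/(s/√n) = (99.3 - 100)/(5/√21) = -0.642. df = 20, critical t = ±2.086. Fail to reject H₀.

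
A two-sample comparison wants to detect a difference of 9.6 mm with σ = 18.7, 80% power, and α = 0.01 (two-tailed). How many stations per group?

n per group = 2(z_α/2 + z_β)²σ²/d² = 2×(2.576 + 0.84)²×18.7²/9.6² = 88.6 → n = 89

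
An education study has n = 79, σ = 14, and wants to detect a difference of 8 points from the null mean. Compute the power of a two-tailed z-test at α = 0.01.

SE = σ/√n = 14/√79 = 1.575. Non-centrality λ = d/SE = 8/1.575 = 5.079. Power ≈ Φ(λ - z_{α/2}) = Φ(5.079 - 2.576) = Φ(2.503) = 0.994.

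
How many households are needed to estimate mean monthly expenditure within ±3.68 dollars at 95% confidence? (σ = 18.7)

n = (z*σ/E)² = (1.96×18.7/3.68)² = 99.2 → n = 100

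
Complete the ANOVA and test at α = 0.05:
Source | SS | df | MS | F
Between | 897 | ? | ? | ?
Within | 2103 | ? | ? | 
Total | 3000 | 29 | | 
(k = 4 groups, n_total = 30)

df_between = 3, df_within = 26. MS_between = 299.0, MS_within = 80.88. F = 3.697, F_crit ≈ 2.975. Reject H₀.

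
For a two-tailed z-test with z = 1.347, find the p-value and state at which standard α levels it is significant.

p = 2·P(Z > |1.347|) = 2·(1 - Φ(1.347)) ≈ 0.178. Not significant at any standard level.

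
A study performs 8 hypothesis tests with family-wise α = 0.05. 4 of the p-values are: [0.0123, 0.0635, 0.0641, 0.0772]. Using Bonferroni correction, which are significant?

Bonferroni α = 0.05/8 = 0.00625. None of the given p-values are significant.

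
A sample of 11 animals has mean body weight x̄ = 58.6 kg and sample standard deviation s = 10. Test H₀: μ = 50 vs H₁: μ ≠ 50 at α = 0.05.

t = (x̄ - μ₀)/(s/√n) = (58.6 - 50)/(10/√11) = 2.852. df = 10, critical t = ±2.228. Reject H₀.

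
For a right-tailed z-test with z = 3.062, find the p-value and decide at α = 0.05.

p = P(Z > 3.062) = 1 - Φ(3.062) ≈ 0.0011. Since p < 0.05, reject H₀ (significant) at α = 0.05.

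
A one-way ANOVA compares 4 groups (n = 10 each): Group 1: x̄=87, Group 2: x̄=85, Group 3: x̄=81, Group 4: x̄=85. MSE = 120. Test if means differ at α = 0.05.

Grand mean = 84.5. SS_between = 190.0, MS_between = 63.33. F = 0.528, F_crit ≈ 2.866. Fail to reject H₀.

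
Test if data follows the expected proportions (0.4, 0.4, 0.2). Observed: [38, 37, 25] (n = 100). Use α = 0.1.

Expected: [40.0, 40.0, 20.0]. χ² = 1.575. df = 2, critical = 4.605. Fail to reject H₀.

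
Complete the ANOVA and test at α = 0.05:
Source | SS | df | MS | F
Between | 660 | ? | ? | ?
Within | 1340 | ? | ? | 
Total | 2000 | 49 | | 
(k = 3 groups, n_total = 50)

df_between = 2, df_within = 47. MS_between = 330.0, MS_within = 28.51. F = 11.575, F_crit ≈ 3.195. Reject H₀.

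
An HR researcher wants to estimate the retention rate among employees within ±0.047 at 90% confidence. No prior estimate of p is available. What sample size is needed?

Conservative approach: use p = 0.5 (maximizes p(1-p) = 0.25). n = z²(0.25)/E² = 1.645²×0.25/0.047² = 306.2 → n = 307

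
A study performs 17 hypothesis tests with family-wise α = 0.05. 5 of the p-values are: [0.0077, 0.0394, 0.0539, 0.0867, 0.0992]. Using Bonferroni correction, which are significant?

Bonferroni α = 0.05/17 = 0.00294. None of the given p-values are significant.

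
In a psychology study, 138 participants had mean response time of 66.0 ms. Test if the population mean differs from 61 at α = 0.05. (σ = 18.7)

z = (x̄ - μ₀)/(σ/√n) = (66.0 - 61)/(18.7/√138) = 3.141. Critical value: ±1.96. Since |3.141| > 1.96, Reject H₀.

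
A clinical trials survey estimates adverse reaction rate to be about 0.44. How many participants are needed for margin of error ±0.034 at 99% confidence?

n = z²p(1-p)/E² = 2.576²×0.44×0.56/0.034² = 1414.4 → n = 1415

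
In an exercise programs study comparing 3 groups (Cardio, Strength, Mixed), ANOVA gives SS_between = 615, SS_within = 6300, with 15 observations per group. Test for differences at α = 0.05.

df_between = 2, df_within = 42. F = MS_between/MS_within = 307.5/150.0 = 2.05. F_crit ≈ 3.22. Fail to reject H₀.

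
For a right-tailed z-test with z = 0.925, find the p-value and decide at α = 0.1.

p = P(Z > 0.925) = 1 - Φ(0.925) ≈ 0.1775. Since p ≥ 0.1, fail to reject H₀ (not significant) at α = 0.1.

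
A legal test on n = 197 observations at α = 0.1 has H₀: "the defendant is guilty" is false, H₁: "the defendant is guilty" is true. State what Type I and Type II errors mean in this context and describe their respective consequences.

Type I (false positive): concluding that the defendant is guilty when it is not — convicting an innocent person. Type II (false negative): failing to conclude that the defendant is guilty when it is — acquitting a guilty person. Which is costlier depends on domain priorities and is a judgement call rather than a statistical fact.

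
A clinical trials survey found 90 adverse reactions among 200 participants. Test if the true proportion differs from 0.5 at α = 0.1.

p̂ = 0.45, p₀ = 0.5. z = (p̂ - p₀)/√(p₀(1-p₀)/n) = -1.414. Critical: ±1.645. Fail to reject H₀.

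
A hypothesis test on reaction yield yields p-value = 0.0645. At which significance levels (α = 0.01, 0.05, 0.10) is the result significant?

p = 0.0645. Significant at: α = 0.1.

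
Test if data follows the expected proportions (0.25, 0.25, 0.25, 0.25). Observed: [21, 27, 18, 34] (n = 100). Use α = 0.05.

Expected: [25.0, 25.0, 25.0, 25.0]. χ² = 6.0. df = 3, critical = 7.815. Fail to reject H₀.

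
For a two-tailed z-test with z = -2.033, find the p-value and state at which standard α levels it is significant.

p = 2·P(Z > |-2.033|) = 2·(1 - Φ(2.033)) ≈ 0.0421. Significant at α = 0.1; Significant at α = 0.05.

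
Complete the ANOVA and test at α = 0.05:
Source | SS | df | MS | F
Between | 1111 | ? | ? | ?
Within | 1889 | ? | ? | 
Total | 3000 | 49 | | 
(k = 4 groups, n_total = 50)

df_between = 3, df_within = 46. MS_between = 370.33, MS_within = 41.07. F = 9.018, F_crit ≈ 2.807. Reject H₀.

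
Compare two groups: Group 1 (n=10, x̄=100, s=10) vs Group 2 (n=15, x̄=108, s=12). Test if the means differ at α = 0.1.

Pooled sp = 11.26. t = -1.74, df = 23. Critical t = ±1.714. Reject H₀.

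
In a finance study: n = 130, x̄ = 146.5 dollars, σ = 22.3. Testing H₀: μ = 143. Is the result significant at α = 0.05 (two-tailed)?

z = (146.5 - 143)/(22.3/√130) = 1.79. Since |z| ≤ 1.96, not significant at α = 0.05.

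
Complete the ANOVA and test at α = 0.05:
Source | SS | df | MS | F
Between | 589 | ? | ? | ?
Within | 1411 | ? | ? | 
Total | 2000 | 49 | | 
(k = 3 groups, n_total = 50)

df_between = 2, df_within = 47. MS_between = 294.5, MS_within = 30.02. F = 9.81, F_crit ≈ 3.195. Reject H₀.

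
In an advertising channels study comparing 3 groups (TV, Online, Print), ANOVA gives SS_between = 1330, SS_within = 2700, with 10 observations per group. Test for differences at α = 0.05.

df_between = 2, df_within = 27. F = MS_between/MS_within = 665.0/100.0 = 6.65. F_crit ≈ 3.354. Reject H₀. At least one mean differs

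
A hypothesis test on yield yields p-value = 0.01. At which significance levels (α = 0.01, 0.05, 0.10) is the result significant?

p = 0.01. Significant at: α = 0.05, 0.1.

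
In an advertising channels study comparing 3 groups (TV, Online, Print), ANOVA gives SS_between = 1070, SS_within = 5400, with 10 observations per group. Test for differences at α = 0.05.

df_between = 2, df_within = 27. F = MS_between/MS_within = 535.0/200.0 = 2.675. F_crit ≈ 3.354. Fail to reject H₀.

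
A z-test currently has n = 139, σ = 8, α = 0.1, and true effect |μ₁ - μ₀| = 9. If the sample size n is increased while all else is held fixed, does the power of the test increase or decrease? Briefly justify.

Power increases: a larger n shrinks the standard error σ/√n, moving the sampling distribution under H₁ further from the critical value.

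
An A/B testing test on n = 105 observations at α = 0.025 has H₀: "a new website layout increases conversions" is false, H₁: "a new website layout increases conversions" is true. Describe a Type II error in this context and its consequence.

Type II error: failing to reject H₀ when it is false — concluding that a new website layout increases conversions is not supported when in fact it is. Consequence: discarding a layout that would have improved conversions — lost revenue.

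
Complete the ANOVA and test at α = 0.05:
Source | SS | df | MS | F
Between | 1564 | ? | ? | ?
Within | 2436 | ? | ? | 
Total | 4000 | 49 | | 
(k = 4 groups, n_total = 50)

df_between = 3, df_within = 46. MS_between = 521.33, MS_within = 52.96. F = 9.845, F_crit ≈ 2.807. Reject H₀.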